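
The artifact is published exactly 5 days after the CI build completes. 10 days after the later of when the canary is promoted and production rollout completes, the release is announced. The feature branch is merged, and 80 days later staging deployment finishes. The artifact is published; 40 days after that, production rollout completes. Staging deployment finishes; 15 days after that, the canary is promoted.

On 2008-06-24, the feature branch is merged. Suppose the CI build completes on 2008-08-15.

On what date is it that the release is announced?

2008-10-09

The feature branch is merged: Jun 24, 2008.
Staging deployment finishes: Jun 24, 2008 + 80 days = Sep 12, 2008.
The canary is promoted: Sep 12, 2008 + 15 days = Sep 27, 2008.
The CI build completes: Aug 15, 2008.
The artifact is published: Aug 15, 2008 + 5 days = Aug 20, 2008.
Production rollout completes: Aug 20, 2008 + 40 days = Sep 29, 2008.
Both prerequisites met — the canary is promoted (Sep 27, 2008), production rollout completes (Sep 29, 2008); the later is Sep 29, 2008.
The release is announced: Sep 29, 2008 + 10 days = Oct 9, 2008.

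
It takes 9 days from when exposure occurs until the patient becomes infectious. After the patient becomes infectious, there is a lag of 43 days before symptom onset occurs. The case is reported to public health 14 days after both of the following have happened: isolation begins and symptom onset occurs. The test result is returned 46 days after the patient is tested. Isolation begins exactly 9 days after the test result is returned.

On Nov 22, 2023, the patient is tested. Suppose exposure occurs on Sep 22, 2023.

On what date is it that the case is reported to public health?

The patient is tested: Nov 22, 2023.
The test result is returned: Nov 22, 2023 + 46 days = Jan 7, 2024.
Isolation begins: Jan 7, 2024 + 9 days = Jan 16, 2024.
Exposure occurs: Sep 22, 2023.
The patient becomes infectious: Sep 22, 2023 + 9 days = Oct 1, 2023.
Symptom onset occurs: Oct 1, 2023 + 43 days = Nov 13, 2023.
Both prerequisites met — isolation begins (Jan 16, 2024), symptom onset occurs (Nov 13, 2023); the later is Jan 16, 2024.
The case is reported to public health: Jan 16, 2024 + 14 days = Jan 30, 2024.

Jan 30, 2024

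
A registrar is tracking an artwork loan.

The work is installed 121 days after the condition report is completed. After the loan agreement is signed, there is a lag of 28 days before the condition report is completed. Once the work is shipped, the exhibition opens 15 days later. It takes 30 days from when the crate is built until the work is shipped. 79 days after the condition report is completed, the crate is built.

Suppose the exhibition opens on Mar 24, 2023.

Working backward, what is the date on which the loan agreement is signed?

Oct 23, 2022

The exhibition opens: Mar 24, 2023.
The work is shipped: Mar 24, 2023 − 15 days = Mar 9, 2023.
The crate is built: Mar 9, 2023 − 30 days = Feb 7, 2023.
The condition report is completed: Feb 7, 2023 − 79 days = Nov 20, 2022.
The loan agreement is signed: Nov 20, 2022 − 28 days = Oct 23, 2022.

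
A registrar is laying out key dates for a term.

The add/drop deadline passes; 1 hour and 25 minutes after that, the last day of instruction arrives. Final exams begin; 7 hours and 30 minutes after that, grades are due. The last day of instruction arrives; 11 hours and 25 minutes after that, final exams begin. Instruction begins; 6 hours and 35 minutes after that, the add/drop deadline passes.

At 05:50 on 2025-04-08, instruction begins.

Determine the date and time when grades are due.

08:45 on 2025-04-09

Instruction begins: 05:50 Apr 8, 2025.
The add/drop deadline passes: 05:50 Apr 8, 2025 + 6h35m = 12:25 Apr 8, 2025.
The last day of instruction arrives: 12:25 Apr 8, 2025 + 1h25m = 13:50 Apr 8, 2025.
Final exams begin: 13:50 Apr 8, 2025 + 11h25m = 01:15 Apr 9, 2025.
Grades are due: 01:15 Apr 9, 2025 + 7h30m = 08:45 Apr 9, 2025.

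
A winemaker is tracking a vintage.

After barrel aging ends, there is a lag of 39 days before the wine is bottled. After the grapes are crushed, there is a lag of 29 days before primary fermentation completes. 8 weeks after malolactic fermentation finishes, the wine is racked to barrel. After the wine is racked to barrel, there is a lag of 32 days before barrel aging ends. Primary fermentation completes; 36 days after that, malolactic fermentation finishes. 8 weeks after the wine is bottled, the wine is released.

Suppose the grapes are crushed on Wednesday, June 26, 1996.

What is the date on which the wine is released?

Saturday, March 1, 1997

The grapes are crushed: Jun 26, 1996.
Primary fermentation completes: Jun 26, 1996 + 29 days = Jul 25, 1996.
Malolactic fermentation finishes: Jul 25, 1996 + 36 days = Aug 30, 1996.
The wine is racked to barrel: Aug 30, 1996 + 8 weeks = Oct 25, 1996.
Barrel aging ends: Oct 25, 1996 + 32 days = Nov 26, 1996.
The wine is bottled: Nov 26, 1996 + 39 days = Jan 4, 1997.
The wine is released: Jan 4, 1997 + 8 weeks = Mar 1, 1997.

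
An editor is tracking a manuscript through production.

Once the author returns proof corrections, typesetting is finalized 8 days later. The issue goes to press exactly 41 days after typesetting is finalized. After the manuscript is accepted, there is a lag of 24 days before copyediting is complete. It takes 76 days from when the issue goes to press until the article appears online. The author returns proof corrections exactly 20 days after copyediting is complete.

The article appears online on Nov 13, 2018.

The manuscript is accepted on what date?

The article appears online: Nov 13, 2018.
The issue goes to press: Nov 13, 2018 − 76 days = Aug 29, 2018.
Typesetting is finalized: Aug 29, 2018 − 41 days = Jul 19, 2018.
The author returns proof corrections: Jul 19, 2018 − 8 days = Jul 11, 2018.
Copyediting is complete: Jul 11, 2018 − 20 days = Jun 21, 2018.
The manuscript is accepted: Jun 21, 2018 − 24 days = May 28, 2018.

May 28, 2018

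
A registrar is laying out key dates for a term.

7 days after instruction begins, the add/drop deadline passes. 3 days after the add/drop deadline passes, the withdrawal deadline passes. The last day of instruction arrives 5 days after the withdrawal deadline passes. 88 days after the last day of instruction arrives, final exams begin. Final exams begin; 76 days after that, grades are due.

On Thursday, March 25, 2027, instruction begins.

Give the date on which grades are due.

Monday, September 20, 2027

Instruction begins: Mar 25, 2027.
The add/drop deadline passes: Mar 25, 2027 + 7 days = Apr 1, 2027.
The withdrawal deadline passes: Apr 1, 2027 + 3 days = Apr 4, 2027.
The last day of instruction arrives: Apr 4, 2027 + 5 days = Apr 9, 2027.
Final exams begin: Apr 9, 2027 + 88 days = Jul 6, 2027.
Grades are due: Jul 6, 2027 + 76 days = Sep 20, 2027.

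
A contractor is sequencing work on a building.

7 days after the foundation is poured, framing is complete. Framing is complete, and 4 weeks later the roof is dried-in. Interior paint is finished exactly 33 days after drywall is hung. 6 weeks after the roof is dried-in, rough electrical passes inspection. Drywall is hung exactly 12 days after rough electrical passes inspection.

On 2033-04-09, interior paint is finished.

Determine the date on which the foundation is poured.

Interior paint is finished: Apr 9, 2033.
Drywall is hung: Apr 9, 2033 − 33 days = Mar 7, 2033.
Rough electrical passes inspection: Mar 7, 2033 − 12 days = Feb 23, 2033.
The roof is dried-in: Feb 23, 2033 − 6 weeks = Jan 12, 2033.
Framing is complete: Jan 12, 2033 − 4 weeks = Dec 15, 2032.
The foundation is poured: Dec 15, 2032 − 7 days = Dec 8, 2032.

2032-12-08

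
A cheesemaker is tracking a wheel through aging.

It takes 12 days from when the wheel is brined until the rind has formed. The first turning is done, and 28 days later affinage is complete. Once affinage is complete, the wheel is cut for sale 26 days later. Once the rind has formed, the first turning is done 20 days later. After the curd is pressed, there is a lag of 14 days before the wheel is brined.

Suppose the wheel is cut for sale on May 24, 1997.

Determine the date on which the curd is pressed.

February 13, 1997

The wheel is cut for sale: May 24, 1997.
Affinage is complete: May 24, 1997 − 26 days = Apr 28, 1997.
The first turning is done: Apr 28, 1997 − 28 days = Mar 31, 1997.
The rind has formed: Mar 31, 1997 − 20 days = Mar 11, 1997.
The wheel is brined: Mar 11, 1997 − 12 days = Feb 27, 1997.
The curd is pressed: Feb 27, 1997 − 14 days = Feb 13, 1997.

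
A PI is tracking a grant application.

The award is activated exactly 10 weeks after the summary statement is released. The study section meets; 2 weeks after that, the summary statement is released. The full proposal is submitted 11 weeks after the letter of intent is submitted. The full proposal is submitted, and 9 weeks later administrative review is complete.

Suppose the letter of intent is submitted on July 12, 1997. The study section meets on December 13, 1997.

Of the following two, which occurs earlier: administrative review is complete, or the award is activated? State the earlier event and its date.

The letter of intent is submitted: Jul 12, 1997.
The full proposal is submitted: Jul 12, 1997 + 11 weeks = Sep 27, 1997.
Administrative review is complete: Sep 27, 1997 + 9 weeks = Nov 29, 1997.
The study section meets: Dec 13, 1997.
The summary statement is released: Dec 13, 1997 + 2 weeks = Dec 27, 1997.
The award is activated: Dec 27, 1997 + 10 weeks = Mar 7, 1998.
Comparing: administrative review is complete on Nov 29, 1997 vs the award is activated on Mar 7, 1998. Earlier: administrative review is complete.

Administrative review is complete — November 29, 1997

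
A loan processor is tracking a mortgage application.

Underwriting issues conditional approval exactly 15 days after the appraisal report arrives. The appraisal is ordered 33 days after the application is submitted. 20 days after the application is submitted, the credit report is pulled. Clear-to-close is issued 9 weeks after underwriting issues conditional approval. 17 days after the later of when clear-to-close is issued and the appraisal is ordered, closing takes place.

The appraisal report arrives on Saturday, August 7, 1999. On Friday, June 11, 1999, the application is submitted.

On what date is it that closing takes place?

Wednesday, November 10, 1999

The appraisal report arrives: Aug 7, 1999.
Underwriting issues conditional approval: Aug 7, 1999 + 15 days = Aug 22, 1999.
Clear-to-close is issued: Aug 22, 1999 + 9 weeks = Oct 24, 1999.
The application is submitted: Jun 11, 1999.
The appraisal is ordered: Jun 11, 1999 + 33 days = Jul 14, 1999.
Both prerequisites met — clear-to-close is issued (Oct 24, 1999), the appraisal is ordered (Jul 14, 1999); the later is Oct 24, 1999.
Closing takes place: Oct 24, 1999 + 17 days = Nov 10, 1999.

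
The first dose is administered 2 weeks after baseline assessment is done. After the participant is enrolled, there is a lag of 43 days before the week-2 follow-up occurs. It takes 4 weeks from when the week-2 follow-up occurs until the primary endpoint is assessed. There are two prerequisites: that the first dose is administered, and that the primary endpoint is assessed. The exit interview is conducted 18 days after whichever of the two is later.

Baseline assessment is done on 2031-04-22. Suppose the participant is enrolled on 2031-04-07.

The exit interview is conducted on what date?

Baseline assessment is done: Apr 22, 2031.
The first dose is administered: Apr 22, 2031 + 2 weeks = May 6, 2031.
The participant is enrolled: Apr 7, 2031.
The week-2 follow-up occurs: Apr 7, 2031 + 43 days = May 20, 2031.
The primary endpoint is assessed: May 20, 2031 + 4 weeks = Jun 17, 2031.
Both prerequisites met — the first dose is administered (May 6, 2031), the primary endpoint is assessed (Jun 17, 2031); the later is Jun 17, 2031.
The exit interview is conducted: Jun 17, 2031 + 18 days = Jul 5, 2031.

2031-07-05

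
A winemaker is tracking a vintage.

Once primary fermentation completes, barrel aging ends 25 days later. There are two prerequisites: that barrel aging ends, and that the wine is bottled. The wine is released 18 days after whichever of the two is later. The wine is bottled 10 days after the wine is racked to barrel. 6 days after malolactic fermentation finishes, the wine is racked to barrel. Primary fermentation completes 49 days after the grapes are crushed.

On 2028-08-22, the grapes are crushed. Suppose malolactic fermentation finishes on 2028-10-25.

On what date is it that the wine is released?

The grapes are crushed: Aug 22, 2028.
Primary fermentation completes: Aug 22, 2028 + 49 days = Oct 10, 2028.
Barrel aging ends: Oct 10, 2028 + 25 days = Nov 4, 2028.
Malolactic fermentation finishes: Oct 25, 2028.
The wine is racked to barrel: Oct 25, 2028 + 6 days = Oct 31, 2028.
The wine is bottled: Oct 31, 2028 + 10 days = Nov 10, 2028.
Both prerequisites met — barrel aging ends (Nov 4, 2028), the wine is bottled (Nov 10, 2028); the later is Nov 10, 2028.
The wine is released: Nov 10, 2028 + 18 days = Nov 28, 2028.

2028-11-28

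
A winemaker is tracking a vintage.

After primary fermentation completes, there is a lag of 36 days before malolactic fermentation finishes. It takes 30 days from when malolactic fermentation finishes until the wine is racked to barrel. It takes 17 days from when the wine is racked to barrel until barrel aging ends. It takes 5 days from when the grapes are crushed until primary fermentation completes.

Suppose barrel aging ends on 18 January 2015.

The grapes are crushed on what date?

Barrel aging ends: Jan 18, 2015.
The wine is racked to barrel: Jan 18, 2015 − 17 days = Jan 1, 2015.
Malolactic fermentation finishes: Jan 1, 2015 − 30 days = Dec 2, 2014.
Primary fermentation completes: Dec 2, 2014 − 36 days = Oct 27, 2014.
The grapes are crushed: Oct 27, 2014 − 5 days = Oct 22, 2014.

22 October 2014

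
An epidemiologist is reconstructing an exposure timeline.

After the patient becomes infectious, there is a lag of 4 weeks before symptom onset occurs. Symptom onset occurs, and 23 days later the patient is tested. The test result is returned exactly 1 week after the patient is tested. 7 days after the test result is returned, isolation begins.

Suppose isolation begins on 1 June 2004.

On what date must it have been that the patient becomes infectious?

28 March 2004

Isolation begins: Jun 1, 2004.
The test result is returned: Jun 1, 2004 − 7 days = May 25, 2004.
The patient is tested: May 25, 2004 − 1 week = May 18, 2004.
Symptom onset occurs: May 18, 2004 − 23 days = Apr 25, 2004.
The patient becomes infectious: Apr 25, 2004 − 4 weeks = Mar 28, 2004.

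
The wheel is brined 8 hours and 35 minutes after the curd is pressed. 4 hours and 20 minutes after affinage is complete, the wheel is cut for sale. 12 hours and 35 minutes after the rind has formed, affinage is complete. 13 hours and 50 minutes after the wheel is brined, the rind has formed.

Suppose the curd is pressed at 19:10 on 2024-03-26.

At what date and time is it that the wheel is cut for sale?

10:30 on 2024-03-28

The curd is pressed: 19:10 Mar 26, 2024.
The wheel is brined: 19:10 Mar 26, 2024 + 8h35m = 03:45 Mar 27, 2024.
The rind has formed: 03:45 Mar 27, 2024 + 13h50m = 17:35 Mar 27, 2024.
Affinage is complete: 17:35 Mar 27, 2024 + 12h35m = 06:10 Mar 28, 2024.
The wheel is cut for sale: 06:10 Mar 28, 2024 + 4h20m = 10:30 Mar 28, 2024.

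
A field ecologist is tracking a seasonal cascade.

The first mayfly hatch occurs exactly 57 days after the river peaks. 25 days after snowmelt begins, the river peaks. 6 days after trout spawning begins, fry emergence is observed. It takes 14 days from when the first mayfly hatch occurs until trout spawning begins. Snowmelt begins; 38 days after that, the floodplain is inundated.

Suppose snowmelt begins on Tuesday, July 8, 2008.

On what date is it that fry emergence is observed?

Snowmelt begins: Jul 8, 2008.
The river peaks: Jul 8, 2008 + 25 days = Aug 2, 2008.
The first mayfly hatch occurs: Aug 2, 2008 + 57 days = Sep 28, 2008.
Trout spawning begins: Sep 28, 2008 + 14 days = Oct 12, 2008.
Fry emergence is observed: Oct 12, 2008 + 6 days = Oct 18, 2008.

Saturday, October 18, 2008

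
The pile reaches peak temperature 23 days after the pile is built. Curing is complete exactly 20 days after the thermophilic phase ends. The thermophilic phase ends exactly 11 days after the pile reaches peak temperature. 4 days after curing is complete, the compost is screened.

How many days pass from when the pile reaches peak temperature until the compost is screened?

Causal path: the pile reaches peak temperature → the thermophilic phase ends → curing is complete → the compost is screened.
Total delay along the path: 11 + 20 + 4 = 35 days.

35 days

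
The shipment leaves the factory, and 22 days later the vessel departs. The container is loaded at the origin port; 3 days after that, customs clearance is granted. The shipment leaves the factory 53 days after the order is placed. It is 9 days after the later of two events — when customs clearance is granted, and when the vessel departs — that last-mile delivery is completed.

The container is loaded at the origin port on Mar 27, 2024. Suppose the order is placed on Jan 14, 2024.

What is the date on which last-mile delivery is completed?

Apr 8, 2024

The container is loaded at the origin port: Mar 27, 2024.
Customs clearance is granted: Mar 27, 2024 + 3 days = Mar 30, 2024.
The order is placed: Jan 14, 2024.
The shipment leaves the factory: Jan 14, 2024 + 53 days = Mar 7, 2024.
The vessel departs: Mar 7, 2024 + 22 days = Mar 29, 2024.
Both prerequisites met — customs clearance is granted (Mar 30, 2024), the vessel departs (Mar 29, 2024); the later is Mar 30, 2024.
Last-mile delivery is completed: Mar 30, 2024 + 9 days = Apr 8, 2024.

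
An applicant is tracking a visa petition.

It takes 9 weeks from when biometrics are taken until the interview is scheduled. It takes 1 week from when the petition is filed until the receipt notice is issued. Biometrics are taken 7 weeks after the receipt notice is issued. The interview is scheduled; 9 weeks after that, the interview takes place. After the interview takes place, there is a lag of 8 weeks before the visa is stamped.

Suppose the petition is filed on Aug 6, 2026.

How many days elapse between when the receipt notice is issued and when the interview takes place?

Causal path: the receipt notice is issued → biometrics are taken → the interview is scheduled → the interview takes place.
Total delay along the path: 7 + 9 + 9 weeks = 25 weeks = 175 days.

175 days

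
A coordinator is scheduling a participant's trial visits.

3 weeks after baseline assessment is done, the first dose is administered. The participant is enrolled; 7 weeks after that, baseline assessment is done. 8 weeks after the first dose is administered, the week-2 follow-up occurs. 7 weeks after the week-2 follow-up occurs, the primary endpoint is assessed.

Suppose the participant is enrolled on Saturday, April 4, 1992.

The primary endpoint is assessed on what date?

Saturday, September 26, 1992

The participant is enrolled: Apr 4, 1992.
Baseline assessment is done: Apr 4, 1992 + 7 weeks = May 23, 1992.
The first dose is administered: May 23, 1992 + 3 weeks = Jun 13, 1992.
The week-2 follow-up occurs: Jun 13, 1992 + 8 weeks = Aug 8, 1992.
The primary endpoint is assessed: Aug 8, 1992 + 7 weeks = Sep 26, 1992.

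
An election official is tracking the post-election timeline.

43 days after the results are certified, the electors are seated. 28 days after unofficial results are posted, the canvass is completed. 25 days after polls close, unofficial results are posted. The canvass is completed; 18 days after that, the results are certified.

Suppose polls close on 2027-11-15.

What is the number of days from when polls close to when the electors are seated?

114 days

Causal path: polls close → unofficial results are posted → the canvass is completed → the results are certified → the electors are seated.
Total delay along the path: 25 + 28 + 18 + 43 = 114 days.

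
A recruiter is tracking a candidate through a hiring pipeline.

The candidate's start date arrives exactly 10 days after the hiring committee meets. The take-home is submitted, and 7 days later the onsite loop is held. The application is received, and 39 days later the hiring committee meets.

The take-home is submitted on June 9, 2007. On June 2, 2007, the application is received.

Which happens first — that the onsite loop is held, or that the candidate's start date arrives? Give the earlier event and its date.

The take-home is submitted: Jun 9, 2007.
The onsite loop is held: Jun 9, 2007 + 7 days = Jun 16, 2007.
The application is received: Jun 2, 2007.
The hiring committee meets: Jun 2, 2007 + 39 days = Jul 11, 2007.
The candidate's start date arrives: Jul 11, 2007 + 10 days = Jul 21, 2007.
Comparing: the onsite loop is held on Jun 16, 2007 vs the candidate's start date arrives on Jul 21, 2007. Earlier: the onsite loop is held.

The onsite loop is held — June 16, 2007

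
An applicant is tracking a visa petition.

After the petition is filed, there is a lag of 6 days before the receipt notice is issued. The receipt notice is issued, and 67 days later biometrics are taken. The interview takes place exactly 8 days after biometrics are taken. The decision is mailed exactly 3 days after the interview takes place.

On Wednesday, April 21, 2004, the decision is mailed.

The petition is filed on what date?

Wednesday, January 28, 2004

The decision is mailed: Apr 21, 2004.
The interview takes place: Apr 21, 2004 − 3 days = Apr 18, 2004.
Biometrics are taken: Apr 18, 2004 − 8 days = Apr 10, 2004.
The receipt notice is issued: Apr 10, 2004 − 67 days = Feb 3, 2004.
The petition is filed: Feb 3, 2004 − 6 days = Jan 28, 2004.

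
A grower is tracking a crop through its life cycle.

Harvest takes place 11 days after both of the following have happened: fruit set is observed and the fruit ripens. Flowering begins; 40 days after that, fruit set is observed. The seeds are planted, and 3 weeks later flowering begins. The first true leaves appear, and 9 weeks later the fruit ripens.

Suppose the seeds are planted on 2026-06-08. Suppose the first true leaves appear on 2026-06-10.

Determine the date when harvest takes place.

2026-08-23

The seeds are planted: Jun 8, 2026.
Flowering begins: Jun 8, 2026 + 3 weeks = Jun 29, 2026.
Fruit set is observed: Jun 29, 2026 + 40 days = Aug 8, 2026.
The first true leaves appear: Jun 10, 2026.
The fruit ripens: Jun 10, 2026 + 9 weeks = Aug 12, 2026.
Both prerequisites met — fruit set is observed (Aug 8, 2026), the fruit ripens (Aug 12, 2026); the later is Aug 12, 2026.
Harvest takes place: Aug 12, 2026 + 11 days = Aug 23, 2026.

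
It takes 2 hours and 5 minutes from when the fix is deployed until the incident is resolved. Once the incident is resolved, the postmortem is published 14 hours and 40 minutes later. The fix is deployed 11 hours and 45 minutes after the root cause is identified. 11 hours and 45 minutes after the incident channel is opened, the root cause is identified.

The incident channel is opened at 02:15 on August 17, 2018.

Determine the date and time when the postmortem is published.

The incident channel is opened: 02:15 Aug 17, 2018.
The root cause is identified: 02:15 Aug 17, 2018 + 11h45m = 14:00 Aug 17, 2018.
The fix is deployed: 14:00 Aug 17, 2018 + 11h45m = 01:45 Aug 18, 2018.
The incident is resolved: 01:45 Aug 18, 2018 + 2h05m = 03:50 Aug 18, 2018.
The postmortem is published: 03:50 Aug 18, 2018 + 14h40m = 18:30 Aug 18, 2018.

18:30 on August 18, 2018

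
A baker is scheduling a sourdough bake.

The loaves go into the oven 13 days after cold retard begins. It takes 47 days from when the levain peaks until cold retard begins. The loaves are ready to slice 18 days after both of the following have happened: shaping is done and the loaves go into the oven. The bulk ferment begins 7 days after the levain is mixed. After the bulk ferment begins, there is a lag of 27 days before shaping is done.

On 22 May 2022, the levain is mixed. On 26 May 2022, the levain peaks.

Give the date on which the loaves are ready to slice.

The levain is mixed: May 22, 2022.
The bulk ferment begins: May 22, 2022 + 7 days = May 29, 2022.
Shaping is done: May 29, 2022 + 27 days = Jun 25, 2022.
The levain peaks: May 26, 2022.
Cold retard begins: May 26, 2022 + 47 days = Jul 12, 2022.
The loaves go into the oven: Jul 12, 2022 + 13 days = Jul 25, 2022.
Both prerequisites met — shaping is done (Jun 25, 2022), the loaves go into the oven (Jul 25, 2022); the later is Jul 25, 2022.
The loaves are ready to slice: Jul 25, 2022 + 18 days = Aug 12, 2022.

12 August 2022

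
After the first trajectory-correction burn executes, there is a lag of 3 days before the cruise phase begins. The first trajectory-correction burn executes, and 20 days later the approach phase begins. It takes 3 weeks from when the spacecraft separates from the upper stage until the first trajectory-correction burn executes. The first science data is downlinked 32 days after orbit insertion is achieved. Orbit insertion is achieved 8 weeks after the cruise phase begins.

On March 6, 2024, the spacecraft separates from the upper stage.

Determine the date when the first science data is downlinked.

The spacecraft separates from the upper stage: Mar 6, 2024.
The first trajectory-correction burn executes: Mar 6, 2024 + 3 weeks = Mar 27, 2024.
The cruise phase begins: Mar 27, 2024 + 3 days = Mar 30, 2024.
Orbit insertion is achieved: Mar 30, 2024 + 8 weeks = May 25, 2024.
The first science data is downlinked: May 25, 2024 + 32 days = Jun 26, 2024.

June 26, 2024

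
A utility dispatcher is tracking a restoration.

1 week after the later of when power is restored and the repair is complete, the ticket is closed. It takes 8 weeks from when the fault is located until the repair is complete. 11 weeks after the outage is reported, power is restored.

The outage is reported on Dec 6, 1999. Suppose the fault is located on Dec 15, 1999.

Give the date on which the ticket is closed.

The outage is reported: Dec 6, 1999.
Power is restored: Dec 6, 1999 + 11 weeks = Feb 21, 2000.
The fault is located: Dec 15, 1999.
The repair is complete: Dec 15, 1999 + 8 weeks = Feb 9, 2000.
Both prerequisites met — power is restored (Feb 21, 2000), the repair is complete (Feb 9, 2000); the later is Feb 21, 2000.
The ticket is closed: Feb 21, 2000 + 1 week = Feb 28, 2000.

Feb 28, 2000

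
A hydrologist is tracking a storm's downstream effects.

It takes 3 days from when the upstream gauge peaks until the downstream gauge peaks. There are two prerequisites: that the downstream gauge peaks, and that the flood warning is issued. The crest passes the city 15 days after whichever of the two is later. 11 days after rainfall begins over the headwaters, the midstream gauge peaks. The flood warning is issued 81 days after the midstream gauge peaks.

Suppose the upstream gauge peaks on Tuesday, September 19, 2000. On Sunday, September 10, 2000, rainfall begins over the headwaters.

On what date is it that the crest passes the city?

The upstream gauge peaks: Sep 19, 2000.
The downstream gauge peaks: Sep 19, 2000 + 3 days = Sep 22, 2000.
Rainfall begins over the headwaters: Sep 10, 2000.
The midstream gauge peaks: Sep 10, 2000 + 11 days = Sep 21, 2000.
The flood warning is issued: Sep 21, 2000 + 81 days = Dec 11, 2000.
Both prerequisites met — the downstream gauge peaks (Sep 22, 2000), the flood warning is issued (Dec 11, 2000); the later is Dec 11, 2000.
The crest passes the city: Dec 11, 2000 + 15 days = Dec 26, 2000.

Tuesday, December 26, 2000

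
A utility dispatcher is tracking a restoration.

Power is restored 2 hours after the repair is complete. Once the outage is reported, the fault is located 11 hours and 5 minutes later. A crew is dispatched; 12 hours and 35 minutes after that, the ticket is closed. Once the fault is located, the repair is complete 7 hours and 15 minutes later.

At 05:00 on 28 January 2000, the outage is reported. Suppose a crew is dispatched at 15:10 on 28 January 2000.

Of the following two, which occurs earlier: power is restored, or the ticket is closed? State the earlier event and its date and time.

Power is restored — 01:20 on 29 January 2000

The outage is reported: 05:00 Jan 28, 2000.
The fault is located: 05:00 Jan 28, 2000 + 11h05m = 16:05 Jan 28, 2000.
The repair is complete: 16:05 Jan 28, 2000 + 7h15m = 23:20 Jan 28, 2000.
Power is restored: 23:20 Jan 28, 2000 + 2h = 01:20 Jan 29, 2000.
A crew is dispatched: 15:10 Jan 28, 2000.
The ticket is closed: 15:10 Jan 28, 2000 + 12h35m = 03:45 Jan 29, 2000.
Comparing: power is restored at 01:20 Jan 29, 2000 vs the ticket is closed at 03:45 Jan 29, 2000. Earlier: power is restored.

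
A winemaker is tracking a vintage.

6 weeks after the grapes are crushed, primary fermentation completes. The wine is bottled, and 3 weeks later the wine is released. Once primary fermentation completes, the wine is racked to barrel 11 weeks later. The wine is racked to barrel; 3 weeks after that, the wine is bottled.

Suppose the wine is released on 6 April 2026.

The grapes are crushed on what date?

27 October 2025

The wine is released: Apr 6, 2026.
The wine is bottled: Apr 6, 2026 − 3 weeks = Mar 16, 2026.
The wine is racked to barrel: Mar 16, 2026 − 3 weeks = Feb 23, 2026.
Primary fermentation completes: Feb 23, 2026 − 11 weeks = Dec 8, 2025.
The grapes are crushed: Dec 8, 2025 − 6 weeks = Oct 27, 2025.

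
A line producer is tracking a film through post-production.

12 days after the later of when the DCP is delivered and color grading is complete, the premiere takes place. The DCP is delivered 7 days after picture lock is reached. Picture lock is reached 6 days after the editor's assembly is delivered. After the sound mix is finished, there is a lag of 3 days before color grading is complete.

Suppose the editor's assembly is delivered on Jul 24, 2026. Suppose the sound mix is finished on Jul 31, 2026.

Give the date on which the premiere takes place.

Aug 18, 2026

The editor's assembly is delivered: Jul 24, 2026.
Picture lock is reached: Jul 24, 2026 + 6 days = Jul 30, 2026.
The DCP is delivered: Jul 30, 2026 + 7 days = Aug 6, 2026.
The sound mix is finished: Jul 31, 2026.
Color grading is complete: Jul 31, 2026 + 3 days = Aug 3, 2026.
Both prerequisites met — the DCP is delivered (Aug 6, 2026), color grading is complete (Aug 3, 2026); the later is Aug 6, 2026.
The premiere takes place: Aug 6, 2026 + 12 days = Aug 18, 2026.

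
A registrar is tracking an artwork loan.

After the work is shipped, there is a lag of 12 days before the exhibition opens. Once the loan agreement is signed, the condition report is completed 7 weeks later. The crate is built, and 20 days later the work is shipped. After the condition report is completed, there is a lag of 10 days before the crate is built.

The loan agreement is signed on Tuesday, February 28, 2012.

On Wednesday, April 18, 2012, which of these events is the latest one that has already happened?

The condition report is completed

The loan agreement is signed: Feb 28, 2012.
The condition report is completed: Feb 28, 2012 + 7 weeks = Apr 17, 2012.
The crate is built: Apr 17, 2012 + 10 days = Apr 27, 2012.
The work is shipped: Apr 27, 2012 + 20 days = May 17, 2012.
The exhibition opens: May 17, 2012 + 12 days = May 29, 2012.
Apr 18, 2012 falls between when the condition report is completed (Apr 17, 2012) and when the crate is built (Apr 27, 2012).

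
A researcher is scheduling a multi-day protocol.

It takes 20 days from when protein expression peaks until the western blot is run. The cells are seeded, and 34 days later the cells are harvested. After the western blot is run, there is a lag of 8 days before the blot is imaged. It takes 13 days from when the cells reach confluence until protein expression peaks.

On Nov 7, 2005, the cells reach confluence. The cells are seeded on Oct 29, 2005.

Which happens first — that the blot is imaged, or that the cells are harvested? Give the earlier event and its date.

The cells are harvested — Dec 2, 2005

The cells reach confluence: Nov 7, 2005.
Protein expression peaks: Nov 7, 2005 + 13 days = Nov 20, 2005.
The western blot is run: Nov 20, 2005 + 20 days = Dec 10, 2005.
The blot is imaged: Dec 10, 2005 + 8 days = Dec 18, 2005.
The cells are seeded: Oct 29, 2005.
The cells are harvested: Oct 29, 2005 + 34 days = Dec 2, 2005.
Comparing: the blot is imaged on Dec 18, 2005 vs the cells are harvested on Dec 2, 2005. Earlier: the cells are harvested.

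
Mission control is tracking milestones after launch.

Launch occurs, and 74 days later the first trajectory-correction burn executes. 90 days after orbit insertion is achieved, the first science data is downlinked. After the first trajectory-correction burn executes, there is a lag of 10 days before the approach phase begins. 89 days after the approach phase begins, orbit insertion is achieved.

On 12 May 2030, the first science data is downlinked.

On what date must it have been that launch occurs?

22 August 2029

The first science data is downlinked: May 12, 2030.
Orbit insertion is achieved: May 12, 2030 − 90 days = Feb 11, 2030.
The approach phase begins: Feb 11, 2030 − 89 days = Nov 14, 2029.
The first trajectory-correction burn executes: Nov 14, 2029 − 10 days = Nov 4, 2029.
Launch occurs: Nov 4, 2029 − 74 days = Aug 22, 2029.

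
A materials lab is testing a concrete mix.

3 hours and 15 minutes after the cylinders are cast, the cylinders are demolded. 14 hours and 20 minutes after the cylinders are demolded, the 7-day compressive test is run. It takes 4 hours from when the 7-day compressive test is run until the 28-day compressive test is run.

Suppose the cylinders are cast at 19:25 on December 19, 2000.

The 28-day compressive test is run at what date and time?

17:00 on December 20, 2000

The cylinders are cast: 19:25 Dec 19, 2000.
The cylinders are demolded: 19:25 Dec 19, 2000 + 3h15m = 22:40 Dec 19, 2000.
The 7-day compressive test is run: 22:40 Dec 19, 2000 + 14h20m = 13:00 Dec 20, 2000.
The 28-day compressive test is run: 13:00 Dec 20, 2000 + 4h = 17:00 Dec 20, 2000.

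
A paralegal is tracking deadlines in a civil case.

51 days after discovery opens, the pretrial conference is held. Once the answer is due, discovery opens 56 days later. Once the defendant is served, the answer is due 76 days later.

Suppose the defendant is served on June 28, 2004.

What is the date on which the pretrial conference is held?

The defendant is served: Jun 28, 2004.
The answer is due: Jun 28, 2004 + 76 days = Sep 12, 2004.
Discovery opens: Sep 12, 2004 + 56 days = Nov 7, 2004.
The pretrial conference is held: Nov 7, 2004 + 51 days = Dec 28, 2004.

December 28, 2004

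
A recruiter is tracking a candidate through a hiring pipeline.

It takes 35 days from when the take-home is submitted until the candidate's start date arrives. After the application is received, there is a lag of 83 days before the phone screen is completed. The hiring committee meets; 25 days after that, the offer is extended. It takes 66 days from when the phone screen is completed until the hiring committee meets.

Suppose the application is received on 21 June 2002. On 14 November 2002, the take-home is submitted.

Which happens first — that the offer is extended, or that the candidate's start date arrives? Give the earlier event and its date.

The application is received: Jun 21, 2002.
The phone screen is completed: Jun 21, 2002 + 83 days = Sep 12, 2002.
The hiring committee meets: Sep 12, 2002 + 66 days = Nov 17, 2002.
The offer is extended: Nov 17, 2002 + 25 days = Dec 12, 2002.
The take-home is submitted: Nov 14, 2002.
The candidate's start date arrives: Nov 14, 2002 + 35 days = Dec 19, 2002.
Comparing: the offer is extended on Dec 12, 2002 vs the candidate's start date arrives on Dec 19, 2002. Earlier: the offer is extended.

The offer is extended — 12 December 2002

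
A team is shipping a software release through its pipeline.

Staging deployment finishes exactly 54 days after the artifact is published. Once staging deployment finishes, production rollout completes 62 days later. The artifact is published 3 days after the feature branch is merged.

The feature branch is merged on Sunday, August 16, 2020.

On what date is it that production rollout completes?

Sunday, December 13, 2020

The feature branch is merged: Aug 16, 2020.
The artifact is published: Aug 16, 2020 + 3 days = Aug 19, 2020.
Staging deployment finishes: Aug 19, 2020 + 54 days = Oct 12, 2020.
Production rollout completes: Oct 12, 2020 + 62 days = Dec 13, 2020.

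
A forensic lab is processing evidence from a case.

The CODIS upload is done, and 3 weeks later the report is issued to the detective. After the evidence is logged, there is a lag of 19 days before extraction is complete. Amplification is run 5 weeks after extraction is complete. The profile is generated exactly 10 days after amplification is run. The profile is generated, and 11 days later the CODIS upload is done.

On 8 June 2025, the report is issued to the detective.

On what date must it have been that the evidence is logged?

4 March 2025

The report is issued to the detective: Jun 8, 2025.
The CODIS upload is done: Jun 8, 2025 − 3 weeks = May 18, 2025.
The profile is generated: May 18, 2025 − 11 days = May 7, 2025.
Amplification is run: May 7, 2025 − 10 days = Apr 27, 2025.
Extraction is complete: Apr 27, 2025 − 5 weeks = Mar 23, 2025.
The evidence is logged: Mar 23, 2025 − 19 days = Mar 4, 2025.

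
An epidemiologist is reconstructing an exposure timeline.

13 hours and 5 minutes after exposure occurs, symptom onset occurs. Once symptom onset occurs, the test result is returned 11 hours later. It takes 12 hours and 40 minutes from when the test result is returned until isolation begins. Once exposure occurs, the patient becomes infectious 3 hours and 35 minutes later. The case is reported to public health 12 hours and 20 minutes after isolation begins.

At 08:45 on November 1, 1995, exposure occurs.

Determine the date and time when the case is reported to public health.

Exposure occurs: 08:45 Nov 1, 1995.
Symptom onset occurs: 08:45 Nov 1, 1995 + 13h05m = 21:50 Nov 1, 1995.
The test result is returned: 21:50 Nov 1, 1995 + 11h = 08:50 Nov 2, 1995.
Isolation begins: 08:50 Nov 2, 1995 + 12h40m = 21:30 Nov 2, 1995.
The case is reported to public health: 21:30 Nov 2, 1995 + 12h20m = 09:50 Nov 3, 1995.

09:50 on November 3, 1995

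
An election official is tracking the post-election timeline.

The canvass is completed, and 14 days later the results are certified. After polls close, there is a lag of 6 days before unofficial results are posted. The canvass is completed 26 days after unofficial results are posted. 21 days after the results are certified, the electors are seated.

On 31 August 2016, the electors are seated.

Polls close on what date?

25 June 2016

The electors are seated: Aug 31, 2016.
The results are certified: Aug 31, 2016 − 21 days = Aug 10, 2016.
The canvass is completed: Aug 10, 2016 − 14 days = Jul 27, 2016.
Unofficial results are posted: Jul 27, 2016 − 26 days = Jul 1, 2016.
Polls close: Jul 1, 2016 − 6 days = Jun 25, 2016.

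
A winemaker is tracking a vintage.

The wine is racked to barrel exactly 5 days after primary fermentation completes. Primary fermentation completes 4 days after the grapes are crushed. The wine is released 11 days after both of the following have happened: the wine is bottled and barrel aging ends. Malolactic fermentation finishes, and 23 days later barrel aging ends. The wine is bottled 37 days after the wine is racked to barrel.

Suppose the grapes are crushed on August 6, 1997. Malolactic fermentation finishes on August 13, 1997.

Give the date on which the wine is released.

October 2, 1997

The grapes are crushed: Aug 6, 1997.
Primary fermentation completes: Aug 6, 1997 + 4 days = Aug 10, 1997.
The wine is racked to barrel: Aug 10, 1997 + 5 days = Aug 15, 1997.
The wine is bottled: Aug 15, 1997 + 37 days = Sep 21, 1997.
Malolactic fermentation finishes: Aug 13, 1997.
Barrel aging ends: Aug 13, 1997 + 23 days = Sep 5, 1997.
Both prerequisites met — the wine is bottled (Sep 21, 1997), barrel aging ends (Sep 5, 1997); the later is Sep 21, 1997.
The wine is released: Sep 21, 1997 + 11 days = Oct 2, 1997.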